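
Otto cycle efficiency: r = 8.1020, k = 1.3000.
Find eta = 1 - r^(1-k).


r^(k-1) = 1.8732
eta = 1 - 1/1.8732 = 0.4661 = 46.6146%

46.6146%


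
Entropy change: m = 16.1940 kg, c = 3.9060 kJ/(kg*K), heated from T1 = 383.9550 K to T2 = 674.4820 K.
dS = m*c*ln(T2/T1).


T2/T1 = 1.7567
ln(T2/T1) = 0.5634
dS = 16.1940 * 3.9060 * 0.5634 = 35.6384 kJ/K

35.6384 kJ/K


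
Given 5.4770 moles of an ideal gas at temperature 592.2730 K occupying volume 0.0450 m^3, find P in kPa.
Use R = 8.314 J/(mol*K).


P = nRT/V = 5.4770 * 8.314 * 592.2730 / 0.0450
= 26969.6118 / 0.0450 = 599324.7076 Pa = 599.3247 kPa

599.3247 kPa


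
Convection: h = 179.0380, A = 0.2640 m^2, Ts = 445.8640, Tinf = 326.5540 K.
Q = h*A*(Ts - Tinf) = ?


dT = 119.3100 K
Q = 179.0380 * 0.2640 * 119.3100 = 5639.3103 W

5639.3103 W


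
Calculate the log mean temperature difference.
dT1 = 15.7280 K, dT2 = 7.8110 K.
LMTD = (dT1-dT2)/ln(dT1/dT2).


dT1/dT2 = 2.0136
ln(dT1/dT2) = 0.6999
LMTD = 7.9170 / 0.6999 = 11.3115 K

11.3115 K


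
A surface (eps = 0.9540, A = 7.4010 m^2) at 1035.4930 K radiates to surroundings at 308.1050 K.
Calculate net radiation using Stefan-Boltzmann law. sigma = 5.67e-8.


T^4 = 1.1497e+12
Tsurr^4 = 9.0115e+09
Q = 0.9540 * 5.67e-8 * 7.4010 * 1.1407e+12 = 456660.1221 W

456660.1221 W


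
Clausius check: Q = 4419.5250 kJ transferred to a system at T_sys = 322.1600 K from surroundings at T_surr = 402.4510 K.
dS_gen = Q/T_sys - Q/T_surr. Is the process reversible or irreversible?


dS_sys = 4419.5250/322.1600 = 13.7184 kJ/K
dS_surr = -4419.5250/402.4510 = -10.9815 kJ/K
dS_gen = 13.7184 - 10.9815 = 2.7369 kJ/K (irreversible)

dS_gen = 2.7369 kJ/K, irreversible


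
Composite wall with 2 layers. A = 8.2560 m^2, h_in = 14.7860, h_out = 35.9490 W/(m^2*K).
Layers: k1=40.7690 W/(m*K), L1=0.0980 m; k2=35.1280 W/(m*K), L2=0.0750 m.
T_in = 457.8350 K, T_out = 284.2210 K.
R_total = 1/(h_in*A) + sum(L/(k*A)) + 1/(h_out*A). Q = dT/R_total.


R_conv_in = 1/(14.7860*8.2560) = 0.0082
R_1 = 0.0980/(40.7690*8.2560) = 0.0003
R_2 = 0.0750/(35.1280*8.2560) = 0.0003
R_conv_out = 1/(35.9490*8.2560) = 0.0034
R_total = 0.0121 K/W
Q = 173.6140 / 0.0121 = 14335.3544 W

R_total = 0.0121 K/W, Q = 14335.3544 W


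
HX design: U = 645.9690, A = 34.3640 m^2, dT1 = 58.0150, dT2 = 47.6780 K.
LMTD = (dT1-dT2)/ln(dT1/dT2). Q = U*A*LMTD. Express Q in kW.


LMTD = 52.6776 K
Q = 645.9690 * 34.3640 * 52.6776 = 1169340.8739 W = 1169.3409 kW

1169.3409 kW


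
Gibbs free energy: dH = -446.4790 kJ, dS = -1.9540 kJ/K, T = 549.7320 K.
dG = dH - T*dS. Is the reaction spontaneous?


T*dS = 549.7320 * -1.9540 = -1074.1763 kJ
dG = -446.4790 + 1074.1763 = 627.6973 kJ (non-spontaneous)

dG = 627.6973 kJ, non-spontaneous


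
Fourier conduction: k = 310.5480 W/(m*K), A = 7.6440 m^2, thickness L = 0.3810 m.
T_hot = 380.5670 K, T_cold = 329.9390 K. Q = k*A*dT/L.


dT = 50.6280 K
Q = 310.5480 * 7.6440 * 50.6280 / 0.3810 = 315438.8718 W

315438.8718 W


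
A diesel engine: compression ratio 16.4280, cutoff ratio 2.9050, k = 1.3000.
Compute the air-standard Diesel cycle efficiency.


r^(k-1) = 2.3157
rc^k = 4.0003
eta = 0.4768 = 47.6824%

47.6824%


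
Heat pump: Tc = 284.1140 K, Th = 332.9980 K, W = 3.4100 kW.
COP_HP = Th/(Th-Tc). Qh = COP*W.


COP = 332.9980 / 48.8840 = 6.8120
Qh = 6.8120 * 3.4100 = 23.2289 kW

COP = 6.8120, Qh = 23.2289 kW


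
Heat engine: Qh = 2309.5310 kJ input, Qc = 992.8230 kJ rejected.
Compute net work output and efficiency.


W = 2309.5310 - 992.8230 = 1316.7080 kJ
eta = 1316.7080 / 2309.5310 = 0.5701 = 57.0119%

W = 1316.7080 kJ, eta = 57.0119%


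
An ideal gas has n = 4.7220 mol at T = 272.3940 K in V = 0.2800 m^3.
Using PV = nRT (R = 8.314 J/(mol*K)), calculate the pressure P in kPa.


P = nRT/V = 4.7220 * 8.314 * 272.3940 / 0.2800
= 10693.8365 / 0.2800 = 38192.2732 Pa = 38.1923 kPa

38.1923 kPa


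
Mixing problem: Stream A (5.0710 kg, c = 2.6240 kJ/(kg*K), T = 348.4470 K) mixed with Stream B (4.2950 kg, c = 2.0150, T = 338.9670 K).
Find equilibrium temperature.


num = 7570.1062
den = 21.9607
Tf = 344.7111 K

344.7111 K


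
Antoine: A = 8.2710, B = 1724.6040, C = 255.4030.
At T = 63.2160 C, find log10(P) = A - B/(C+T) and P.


C+T = 318.6190
B/(C+T) = 5.4127
log10(P) = 8.2710 - 5.4127 = 2.8583
P = 10^2.8583 = 721.5279 mmHg

721.5279 mmHg


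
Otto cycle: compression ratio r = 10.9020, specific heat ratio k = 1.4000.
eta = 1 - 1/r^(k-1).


r^(k-1) = 2.6002
eta = 1 - 1/2.6002 = 0.6154 = 61.5410%

61.5410%


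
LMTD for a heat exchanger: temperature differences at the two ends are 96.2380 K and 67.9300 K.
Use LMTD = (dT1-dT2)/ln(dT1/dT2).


dT1/dT2 = 1.4167
ln(dT1/dT2) = 0.3483
LMTD = 28.3080 / 0.3483 = 81.2639 K

81.2639 K


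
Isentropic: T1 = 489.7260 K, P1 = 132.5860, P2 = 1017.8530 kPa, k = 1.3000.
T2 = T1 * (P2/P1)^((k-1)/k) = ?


(k-1)/k = 0.2308
(P2/P1)^exp = 1.6006
T2 = 489.7260 * 1.6006 = 783.8396 K

783.8396 K


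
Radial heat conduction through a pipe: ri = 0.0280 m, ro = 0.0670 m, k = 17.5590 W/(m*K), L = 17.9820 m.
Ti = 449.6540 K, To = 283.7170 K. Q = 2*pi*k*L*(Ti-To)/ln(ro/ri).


dT = 165.9370 K
ln(ro/ri) = 0.8725
Q = 2*pi*17.5590*17.9820*165.9370 / 0.8725 = 377312.6430 W

377312.6430 W


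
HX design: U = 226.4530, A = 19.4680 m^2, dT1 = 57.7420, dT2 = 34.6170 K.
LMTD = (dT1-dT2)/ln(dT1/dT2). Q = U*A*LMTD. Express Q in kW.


LMTD = 45.1978 K
Q = 226.4530 * 19.4680 * 45.1978 = 199258.4439 W = 199.2584 kW

199.2584 kW


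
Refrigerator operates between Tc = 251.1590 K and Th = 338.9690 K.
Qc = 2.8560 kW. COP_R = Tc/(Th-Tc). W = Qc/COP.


COP = 251.1590 / 87.8100 = 2.8603
W = 2.8560 / 2.8603 = 0.9985 kW

COP = 2.8603, W = 0.9985 kW


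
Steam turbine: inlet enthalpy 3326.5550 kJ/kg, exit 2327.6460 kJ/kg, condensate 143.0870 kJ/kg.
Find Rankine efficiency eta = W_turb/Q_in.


W = 998.9090 kJ/kg
Q_in = 3183.4680 kJ/kg
eta = 0.3138 = 31.3780%

eta = 31.3780%


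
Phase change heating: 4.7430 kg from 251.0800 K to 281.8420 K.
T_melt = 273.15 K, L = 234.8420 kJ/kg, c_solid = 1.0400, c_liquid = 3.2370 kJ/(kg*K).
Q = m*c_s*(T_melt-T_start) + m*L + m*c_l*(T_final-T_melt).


Q1 (sensible, solid) = 4.7430 * 1.0400 * 22.0700 = 108.8651 kJ
Q2 (latent) = 4.7430 * 234.8420 = 1113.8556 kJ
Q3 (sensible, liquid) = 4.7430 * 3.2370 * 8.6920 = 133.4491 kJ
Q_total = 1356.1698 kJ

1356.1698 kJ


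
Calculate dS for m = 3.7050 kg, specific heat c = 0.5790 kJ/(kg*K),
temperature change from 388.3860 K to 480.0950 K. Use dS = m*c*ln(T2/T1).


T2/T1 = 1.2361
ln(T2/T1) = 0.2120
dS = 3.7050 * 0.5790 * 0.2120 = 0.4547 kJ/K

0.4547 kJ/K


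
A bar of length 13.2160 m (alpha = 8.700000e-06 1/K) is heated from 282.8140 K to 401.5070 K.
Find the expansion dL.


dT = 118.6930 K
dL = 8.700000e-06 * 13.2160 * 118.6930 = 0.013647 m
L_final = 13.229647 m

dL = 0.013647 m


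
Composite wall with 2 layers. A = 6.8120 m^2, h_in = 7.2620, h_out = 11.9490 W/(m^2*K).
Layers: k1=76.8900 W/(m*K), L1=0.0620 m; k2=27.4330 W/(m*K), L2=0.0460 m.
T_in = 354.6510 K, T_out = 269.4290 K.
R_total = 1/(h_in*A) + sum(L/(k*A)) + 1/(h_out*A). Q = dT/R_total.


R_conv_in = 1/(7.2620*6.8120) = 0.0202
R_1 = 0.0620/(76.8900*6.8120) = 0.0001
R_2 = 0.0460/(27.4330*6.8120) = 0.0002
R_conv_out = 1/(11.9490*6.8120) = 0.0123
R_total = 0.0329 K/W
Q = 85.2220 / 0.0329 = 2593.1057 W

R_total = 0.0329 K/W, Q = 2593.1057 W


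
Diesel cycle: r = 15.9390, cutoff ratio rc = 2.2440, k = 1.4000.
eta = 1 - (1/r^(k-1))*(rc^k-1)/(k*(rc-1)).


r^(k-1) = 3.0268
rc^k = 3.1005
eta = 0.6015 = 60.1535%

60.1535%


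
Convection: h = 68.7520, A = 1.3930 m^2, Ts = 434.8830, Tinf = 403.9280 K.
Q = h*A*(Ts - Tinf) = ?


dT = 30.9550 K
Q = 68.7520 * 1.3930 * 30.9550 = 2964.6079 W

2964.6079 W


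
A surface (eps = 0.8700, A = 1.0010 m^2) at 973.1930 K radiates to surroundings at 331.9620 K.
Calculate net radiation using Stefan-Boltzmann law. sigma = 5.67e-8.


T^4 = 8.9701e+11
Tsurr^4 = 1.2144e+10
Q = 0.8700 * 5.67e-8 * 1.0010 * 8.8486e+11 = 43693.0753 W

43693.0753 W


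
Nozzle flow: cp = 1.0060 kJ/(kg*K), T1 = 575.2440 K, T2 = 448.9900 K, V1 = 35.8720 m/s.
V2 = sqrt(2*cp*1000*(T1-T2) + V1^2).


dT = 126.2540 K
2*cp*1000*dT = 254023.0480
V1^2 = 1286.8004
V2 = sqrt(255309.8484) = 505.2819 m/s

505.2819 m/s


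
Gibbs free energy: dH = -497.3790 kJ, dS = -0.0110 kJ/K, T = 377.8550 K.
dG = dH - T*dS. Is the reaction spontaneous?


T*dS = 377.8550 * -0.0110 = -4.1564 kJ
dG = -497.3790 + 4.1564 = -493.2226 kJ (spontaneous)

dG = -493.2226 kJ, spontaneous


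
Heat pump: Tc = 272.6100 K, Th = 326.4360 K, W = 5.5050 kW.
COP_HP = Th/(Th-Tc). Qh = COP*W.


COP = 326.4360 / 53.8260 = 6.0647
Qh = 6.0647 * 5.5050 = 33.3859 kW

COP = 6.0647, Qh = 33.3859 kW


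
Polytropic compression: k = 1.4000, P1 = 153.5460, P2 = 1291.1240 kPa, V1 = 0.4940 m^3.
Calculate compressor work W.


(k-1)/k = 0.2857
(P2/P1)^exp = 1.8374
W = 3.5000 * 153.5460 * 0.4940 * (1.8374 - 1) = 222.3191 kJ

222.3191 kJ


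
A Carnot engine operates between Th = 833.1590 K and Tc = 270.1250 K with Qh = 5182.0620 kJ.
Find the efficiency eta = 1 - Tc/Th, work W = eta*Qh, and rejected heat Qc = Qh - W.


eta = 1 - 270.1250/833.1590 = 0.6758
W = 0.6758 * 5182.0620 = 3501.9451 kJ
Qc = 5182.0620 - 3501.9451 = 1680.1169 kJ

eta = 67.5782%, W = 3501.9451 kJ, Qc = 1680.1169 kJ


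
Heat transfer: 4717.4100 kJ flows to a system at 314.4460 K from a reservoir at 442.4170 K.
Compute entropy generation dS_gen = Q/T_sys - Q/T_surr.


dS_sys = 4717.4100/314.4460 = 15.0023 kJ/K
dS_surr = -4717.4100/442.4170 = -10.6628 kJ/K
dS_gen = 15.0023 - 10.6628 = 4.3395 kJ/K (irreversible)

dS_gen = 4.3395 kJ/K, irreversible


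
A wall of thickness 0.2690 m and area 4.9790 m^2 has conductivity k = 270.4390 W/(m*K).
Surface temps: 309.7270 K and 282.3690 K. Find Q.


dT = 27.3580 K
Q = 270.4390 * 4.9790 * 27.3580 / 0.2690 = 136944.1589 W

136944.1589 W


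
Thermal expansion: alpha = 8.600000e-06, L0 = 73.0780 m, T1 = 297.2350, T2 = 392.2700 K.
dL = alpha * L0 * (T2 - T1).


dT = 95.0350 K
dL = 8.600000e-06 * 73.0780 * 95.0350 = 0.059727 m
L_final = 73.137727 m

dL = 0.059727 m


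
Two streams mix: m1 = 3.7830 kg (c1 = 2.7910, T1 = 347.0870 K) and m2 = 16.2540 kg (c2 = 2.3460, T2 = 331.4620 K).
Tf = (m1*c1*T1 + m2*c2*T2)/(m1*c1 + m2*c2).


num = 16303.9376
den = 48.6902
Tf = 334.8502 K

334.8502 K


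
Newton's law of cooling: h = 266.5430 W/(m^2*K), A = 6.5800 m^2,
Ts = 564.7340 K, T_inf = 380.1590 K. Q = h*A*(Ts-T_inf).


dT = 184.5750 K
Q = 266.5430 * 6.5800 * 184.5750 = 323717.4064 W

323717.4064 W


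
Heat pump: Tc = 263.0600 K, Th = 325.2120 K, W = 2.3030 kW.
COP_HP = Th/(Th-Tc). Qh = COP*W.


COP = 325.2120 / 62.1520 = 5.2325
Qh = 5.2325 * 2.3030 = 12.0505 kW

COP = 5.2325, Qh = 12.0505 kW


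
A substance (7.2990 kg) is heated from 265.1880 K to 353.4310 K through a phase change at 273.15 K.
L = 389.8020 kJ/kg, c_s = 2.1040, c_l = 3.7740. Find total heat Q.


Q1 (sensible, solid) = 7.2990 * 2.1040 * 7.9620 = 122.2732 kJ
Q2 (latent) = 7.2990 * 389.8020 = 2845.1648 kJ
Q3 (sensible, liquid) = 7.2990 * 3.7740 * 80.2810 = 2211.4546 kJ
Q_total = 5178.8926 kJ

5178.8926 kJ


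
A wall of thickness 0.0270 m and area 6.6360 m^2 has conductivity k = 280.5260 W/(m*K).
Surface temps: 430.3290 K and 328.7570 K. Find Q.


dT = 101.5720 K
Q = 280.5260 * 6.6360 * 101.5720 / 0.0270 = 7003090.4623 W

7003090.4623 W


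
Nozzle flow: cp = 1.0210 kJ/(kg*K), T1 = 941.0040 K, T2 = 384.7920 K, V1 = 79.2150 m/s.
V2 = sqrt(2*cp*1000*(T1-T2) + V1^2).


dT = 556.2120 K
2*cp*1000*dT = 1135784.9040
V1^2 = 6275.0162
V2 = sqrt(1142059.9202) = 1068.6720 m/s

1068.6720 m/s


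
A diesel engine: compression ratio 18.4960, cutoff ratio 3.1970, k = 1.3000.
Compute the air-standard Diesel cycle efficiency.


r^(k-1) = 2.3995
rc^k = 4.5307
eta = 0.4848 = 48.4814%

48.4814%


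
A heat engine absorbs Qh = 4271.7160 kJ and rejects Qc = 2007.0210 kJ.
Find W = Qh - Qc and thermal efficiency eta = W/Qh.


W = 4271.7160 - 2007.0210 = 2264.6950 kJ
eta = 2264.6950 / 4271.7160 = 0.5302 = 53.0160%

W = 2264.6950 kJ, eta = 53.0160%


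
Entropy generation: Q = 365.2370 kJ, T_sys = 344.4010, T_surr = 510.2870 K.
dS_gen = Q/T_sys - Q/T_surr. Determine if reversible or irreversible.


dS_sys = 365.2370/344.4010 = 1.0605 kJ/K
dS_surr = -365.2370/510.2870 = -0.7157 kJ/K
dS_gen = 1.0605 - 0.7157 = 0.3448 kJ/K (irreversible)

dS_gen = 0.3448 kJ/K, irreversible


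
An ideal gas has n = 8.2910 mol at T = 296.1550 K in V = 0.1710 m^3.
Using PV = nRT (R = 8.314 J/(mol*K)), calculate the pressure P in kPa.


P = nRT/V = 8.2910 * 8.314 * 296.1550 / 0.1710
= 20414.3711 / 0.1710 = 119382.2869 Pa = 119.3823 kPa

119.3823 kPa


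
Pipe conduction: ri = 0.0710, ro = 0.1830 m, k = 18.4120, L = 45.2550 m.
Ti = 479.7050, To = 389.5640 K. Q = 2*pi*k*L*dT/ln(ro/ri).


dT = 90.1410 K
ln(ro/ri) = 0.9468
Q = 2*pi*18.4120*45.2550*90.1410 / 0.9468 = 498435.1340 W

498435.1340 W


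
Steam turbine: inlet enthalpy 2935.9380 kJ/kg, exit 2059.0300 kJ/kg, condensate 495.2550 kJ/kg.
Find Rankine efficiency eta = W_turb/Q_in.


W = 876.9080 kJ/kg
Q_in = 2440.6830 kJ/kg
eta = 0.3593 = 35.9288%

eta = 35.9288%


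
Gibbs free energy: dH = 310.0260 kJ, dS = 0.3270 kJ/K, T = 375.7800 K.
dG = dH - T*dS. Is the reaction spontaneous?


T*dS = 375.7800 * 0.3270 = 122.8801 kJ
dG = 310.0260 - 122.8801 = 187.1459 kJ (non-spontaneous)

dG = 187.1459 kJ, non-spontaneous


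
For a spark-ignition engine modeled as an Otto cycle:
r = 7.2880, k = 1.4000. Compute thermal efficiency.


r^(k-1) = 2.2133
eta = 1 - 1/2.2133 = 0.5482 = 54.8189%

54.8189%


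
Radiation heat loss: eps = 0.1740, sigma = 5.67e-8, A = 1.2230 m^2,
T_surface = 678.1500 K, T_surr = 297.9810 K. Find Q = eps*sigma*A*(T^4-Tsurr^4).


T^4 = 2.1150e+11
Tsurr^4 = 7.8841e+09
Q = 0.1740 * 5.67e-8 * 1.2230 * 2.0361e+11 = 2456.7603 W

2456.7603 W


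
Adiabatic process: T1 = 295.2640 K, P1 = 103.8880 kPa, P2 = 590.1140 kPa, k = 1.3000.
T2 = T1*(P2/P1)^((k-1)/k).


(k-1)/k = 0.2308
(P2/P1)^exp = 1.4931
T2 = 295.2640 * 1.4931 = 440.8552 K

440.8552 K


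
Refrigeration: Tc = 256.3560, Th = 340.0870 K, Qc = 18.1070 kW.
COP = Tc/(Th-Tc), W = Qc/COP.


COP = 256.3560 / 83.7310 = 3.0617
W = 18.1070 / 3.0617 = 5.9141 kW

COP = 3.0617, W = 5.9141 kW


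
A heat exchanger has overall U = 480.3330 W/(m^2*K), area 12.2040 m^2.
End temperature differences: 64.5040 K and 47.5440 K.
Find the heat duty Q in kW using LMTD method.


LMTD = 55.5935 K
Q = 480.3330 * 12.2040 * 55.5935 = 325888.2003 W = 325.8882 kW

325.8882 kW


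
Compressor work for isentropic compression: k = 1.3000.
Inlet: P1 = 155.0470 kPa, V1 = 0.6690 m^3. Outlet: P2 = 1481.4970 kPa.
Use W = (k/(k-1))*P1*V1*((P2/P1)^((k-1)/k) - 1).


(k-1)/k = 0.2308
(P2/P1)^exp = 1.6835
W = 4.3333 * 155.0470 * 0.6690 * (1.6835 - 1) = 307.2126 kJ

307.2126 kJ


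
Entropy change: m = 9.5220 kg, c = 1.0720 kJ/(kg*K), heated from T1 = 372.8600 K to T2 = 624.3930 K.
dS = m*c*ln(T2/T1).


T2/T1 = 1.6746
ln(T2/T1) = 0.5156
dS = 9.5220 * 1.0720 * 0.5156 = 5.2628 kJ/K

5.2628 kJ/K


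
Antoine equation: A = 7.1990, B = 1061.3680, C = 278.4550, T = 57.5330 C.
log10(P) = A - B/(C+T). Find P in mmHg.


C+T = 335.9880
B/(C+T) = 3.1589
log10(P) = 7.1990 - 3.1589 = 4.0401
P = 10^4.0401 = 10966.1415 mmHg

10966.1415 mmHg


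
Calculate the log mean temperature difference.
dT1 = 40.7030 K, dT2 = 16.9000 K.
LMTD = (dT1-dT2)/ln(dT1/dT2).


dT1/dT2 = 2.4085
ln(dT1/dT2) = 0.8790
LMTD = 23.8030 / 0.8790 = 27.0800 K

27.0800 K


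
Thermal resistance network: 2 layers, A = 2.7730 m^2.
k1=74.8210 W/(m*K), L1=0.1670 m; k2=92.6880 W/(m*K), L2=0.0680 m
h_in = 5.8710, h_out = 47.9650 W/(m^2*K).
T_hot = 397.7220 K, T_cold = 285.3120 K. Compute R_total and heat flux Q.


R_conv_in = 1/(5.8710*2.7730) = 0.0614
R_1 = 0.1670/(74.8210*2.7730) = 0.0008
R_2 = 0.0680/(92.6880*2.7730) = 0.0003
R_conv_out = 1/(47.9650*2.7730) = 0.0075
R_total = 0.0700 K/W
Q = 112.4100 / 0.0700 = 1605.5849 W

R_total = 0.0700 K/W, Q = 1605.5849 W


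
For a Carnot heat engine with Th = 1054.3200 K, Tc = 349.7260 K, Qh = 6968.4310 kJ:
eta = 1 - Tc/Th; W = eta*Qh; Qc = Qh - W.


eta = 1 - 349.7260/1054.3200 = 0.6683
W = 0.6683 * 6968.4310 = 4656.9492 kJ
Qc = 6968.4310 - 4656.9492 = 2311.4818 kJ

eta = 66.8292%, W = 4656.9492 kJ, Qc = 2311.4818 kJ


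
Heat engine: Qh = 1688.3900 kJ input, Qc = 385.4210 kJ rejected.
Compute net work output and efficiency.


W = 1688.3900 - 385.4210 = 1302.9690 kJ
eta = 1302.9690 / 1688.3900 = 0.7717 = 77.1723%

W = 1302.9690 kJ, eta = 77.1723%


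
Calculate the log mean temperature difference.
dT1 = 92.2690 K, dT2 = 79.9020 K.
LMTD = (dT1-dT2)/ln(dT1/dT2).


dT1/dT2 = 1.1548
ln(dT1/dT2) = 0.1439
LMTD = 12.3670 / 0.1439 = 85.9372 K

85.9372 K


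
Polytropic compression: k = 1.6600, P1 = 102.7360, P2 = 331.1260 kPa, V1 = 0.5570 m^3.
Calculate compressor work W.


(k-1)/k = 0.3976
(P2/P1)^exp = 1.5925
W = 2.5152 * 102.7360 * 0.5570 * (1.5925 - 1) = 85.2788 kJ

85.2788 kJ


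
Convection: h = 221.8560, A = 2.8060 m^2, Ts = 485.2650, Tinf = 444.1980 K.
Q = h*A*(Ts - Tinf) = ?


dT = 41.0670 K
Q = 221.8560 * 2.8060 * 41.0670 = 25565.3547 W

25565.3547 W


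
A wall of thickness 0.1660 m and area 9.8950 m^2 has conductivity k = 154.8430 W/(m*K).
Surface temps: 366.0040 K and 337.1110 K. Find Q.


dT = 28.8930 K
Q = 154.8430 * 9.8950 * 28.8930 / 0.1660 = 266680.9079 W

266680.9079 W


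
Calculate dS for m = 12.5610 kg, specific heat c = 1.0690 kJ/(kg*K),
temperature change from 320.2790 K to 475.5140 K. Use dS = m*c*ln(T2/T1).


T2/T1 = 1.4847
ln(T2/T1) = 0.3952
dS = 12.5610 * 1.0690 * 0.3952 = 5.3067 kJ/K

5.3067 kJ/K


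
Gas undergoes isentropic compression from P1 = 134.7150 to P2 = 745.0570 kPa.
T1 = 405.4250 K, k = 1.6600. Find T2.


(k-1)/k = 0.3976
(P2/P1)^exp = 1.9739
T2 = 405.4250 * 1.9739 = 800.2582 K

800.2582 K


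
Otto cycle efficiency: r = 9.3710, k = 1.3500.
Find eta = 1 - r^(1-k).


r^(k-1) = 2.1884
eta = 1 - 1/2.1884 = 0.5430 = 54.3043%

54.3043%


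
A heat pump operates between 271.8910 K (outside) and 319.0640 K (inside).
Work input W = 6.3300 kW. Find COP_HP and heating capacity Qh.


COP = 319.0640 / 47.1730 = 6.7637
Qh = 6.7637 * 6.3300 = 42.8142 kW

COP = 6.7637, Qh = 42.8142 kW


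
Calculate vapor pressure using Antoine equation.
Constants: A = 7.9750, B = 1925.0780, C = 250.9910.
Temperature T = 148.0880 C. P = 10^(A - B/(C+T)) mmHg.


C+T = 399.0790
B/(C+T) = 4.8238
log10(P) = 7.9750 - 4.8238 = 3.1512
P = 10^3.1512 = 1416.4400 mmHg

1416.4400 mmHg


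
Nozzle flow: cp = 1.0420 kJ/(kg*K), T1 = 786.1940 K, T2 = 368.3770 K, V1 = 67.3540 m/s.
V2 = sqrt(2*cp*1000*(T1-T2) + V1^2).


dT = 417.8170 K
2*cp*1000*dT = 870730.6280
V1^2 = 4536.5613
V2 = sqrt(875267.1893) = 935.5572 m/s

935.5572 m/s


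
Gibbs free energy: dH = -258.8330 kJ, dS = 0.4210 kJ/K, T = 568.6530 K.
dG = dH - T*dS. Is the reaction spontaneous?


T*dS = 568.6530 * 0.4210 = 239.4029 kJ
dG = -258.8330 - 239.4029 = -498.2359 kJ (spontaneous)

dG = -498.2359 kJ, spontaneous


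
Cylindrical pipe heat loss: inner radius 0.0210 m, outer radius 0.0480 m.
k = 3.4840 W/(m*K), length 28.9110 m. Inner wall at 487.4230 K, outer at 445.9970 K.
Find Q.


dT = 41.4260 K
ln(ro/ri) = 0.8267
Q = 2*pi*3.4840*28.9110*41.4260 / 0.8267 = 31714.4693 W

31714.4693 W


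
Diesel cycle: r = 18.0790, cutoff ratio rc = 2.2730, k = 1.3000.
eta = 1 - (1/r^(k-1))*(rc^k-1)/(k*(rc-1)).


r^(k-1) = 2.3832
rc^k = 2.9079
eta = 0.5162 = 51.6239%

51.6239%


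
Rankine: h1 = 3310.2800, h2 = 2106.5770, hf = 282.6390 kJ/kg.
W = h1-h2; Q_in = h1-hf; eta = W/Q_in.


W = 1203.7030 kJ/kg
Q_in = 3027.6410 kJ/kg
eta = 0.3976 = 39.7571%

eta = 39.7571%


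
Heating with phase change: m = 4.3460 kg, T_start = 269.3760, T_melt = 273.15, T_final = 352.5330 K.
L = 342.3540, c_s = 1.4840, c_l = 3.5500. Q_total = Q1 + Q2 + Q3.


Q1 (sensible, solid) = 4.3460 * 1.4840 * 3.7740 = 24.3403 kJ
Q2 (latent) = 4.3460 * 342.3540 = 1487.8705 kJ
Q3 (sensible, liquid) = 4.3460 * 3.5500 * 79.3830 = 1224.7447 kJ
Q_total = 2736.9555 kJ

2736.9555 kJ


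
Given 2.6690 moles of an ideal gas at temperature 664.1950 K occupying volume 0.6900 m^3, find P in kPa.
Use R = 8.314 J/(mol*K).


P = nRT/V = 2.6690 * 8.314 * 664.1950 / 0.6900
= 14738.5309 / 0.6900 = 21360.1897 Pa = 21.3602 kPa

21.3602 kPa


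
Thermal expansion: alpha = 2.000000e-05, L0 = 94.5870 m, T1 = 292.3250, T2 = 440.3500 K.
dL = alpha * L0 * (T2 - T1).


dT = 148.0250 K
dL = 2.000000e-05 * 94.5870 * 148.0250 = 0.280025 m
L_final = 94.867025 m

dL = 0.280025 m


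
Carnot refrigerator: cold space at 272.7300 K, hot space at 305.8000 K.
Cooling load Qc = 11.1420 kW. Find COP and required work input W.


COP = 272.7300 / 33.0700 = 8.2471
W = 11.1420 / 8.2471 = 1.3510 kW

COP = 8.2471, W = 1.3510 kW


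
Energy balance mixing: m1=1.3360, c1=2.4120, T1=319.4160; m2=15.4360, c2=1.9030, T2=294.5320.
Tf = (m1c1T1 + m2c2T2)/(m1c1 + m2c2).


num = 9681.0878
den = 32.5971
Tf = 296.9919 K

296.9919 K


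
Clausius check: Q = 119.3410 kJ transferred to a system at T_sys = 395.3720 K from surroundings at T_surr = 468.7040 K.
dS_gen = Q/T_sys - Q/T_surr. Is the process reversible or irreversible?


dS_sys = 119.3410/395.3720 = 0.3018 kJ/K
dS_surr = -119.3410/468.7040 = -0.2546 kJ/K
dS_gen = 0.3018 - 0.2546 = 0.0472 kJ/K (irreversible)

dS_gen = 0.0472 kJ/K, irreversible


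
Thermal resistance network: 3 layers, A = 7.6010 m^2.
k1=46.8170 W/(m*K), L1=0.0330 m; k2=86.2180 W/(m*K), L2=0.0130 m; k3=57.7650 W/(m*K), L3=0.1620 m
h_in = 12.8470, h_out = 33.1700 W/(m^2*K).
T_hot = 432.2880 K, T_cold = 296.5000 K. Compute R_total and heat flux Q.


R_conv_in = 1/(12.8470*7.6010) = 0.0102
R_1 = 0.0330/(46.8170*7.6010) = 9.2734e-05
R_2 = 0.0130/(86.2180*7.6010) = 1.9837e-05
R_3 = 0.1620/(57.7650*7.6010) = 0.0004
R_conv_out = 1/(33.1700*7.6010) = 0.0040
R_total = 0.0147 K/W
Q = 135.7880 / 0.0147 = 9244.5326 W

R_total = 0.0147 K/W, Q = 9244.5326 W


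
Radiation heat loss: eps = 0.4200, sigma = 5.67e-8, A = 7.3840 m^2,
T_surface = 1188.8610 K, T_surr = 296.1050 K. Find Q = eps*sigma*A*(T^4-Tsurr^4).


T^4 = 1.9977e+12
Tsurr^4 = 7.6875e+09
Q = 0.4200 * 5.67e-8 * 7.3840 * 1.9900e+12 = 349924.1202 W

349924.1202 W


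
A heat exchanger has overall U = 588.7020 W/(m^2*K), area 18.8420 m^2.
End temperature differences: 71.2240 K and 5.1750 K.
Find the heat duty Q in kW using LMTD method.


LMTD = 25.1904 K
Q = 588.7020 * 18.8420 * 25.1904 = 279420.0998 W = 279.4201 kW

279.4201 kW


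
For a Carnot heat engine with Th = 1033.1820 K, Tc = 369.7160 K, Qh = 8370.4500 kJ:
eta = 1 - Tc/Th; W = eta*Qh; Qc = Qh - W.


eta = 1 - 369.7160/1033.1820 = 0.6422
W = 0.6422 * 8370.4500 = 5375.1507 kJ
Qc = 8370.4500 - 5375.1507 = 2995.2993 kJ

eta = 64.2158%, W = 5375.1507 kJ, Qc = 2995.2993 kJ


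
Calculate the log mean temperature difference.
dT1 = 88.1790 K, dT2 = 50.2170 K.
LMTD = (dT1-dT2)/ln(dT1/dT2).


dT1/dT2 = 1.7560
ln(dT1/dT2) = 0.5630
LMTD = 37.9620 / 0.5630 = 67.4262 K

67.4262 K


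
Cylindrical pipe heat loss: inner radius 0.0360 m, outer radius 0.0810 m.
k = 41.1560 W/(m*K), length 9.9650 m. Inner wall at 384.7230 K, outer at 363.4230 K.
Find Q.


dT = 21.3000 K
ln(ro/ri) = 0.8109
Q = 2*pi*41.1560*9.9650*21.3000 / 0.8109 = 67684.0676 W

67684.0676 W


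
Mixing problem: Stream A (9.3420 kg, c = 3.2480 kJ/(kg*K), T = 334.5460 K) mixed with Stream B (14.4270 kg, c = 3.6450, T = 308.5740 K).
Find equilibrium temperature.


num = 26377.8681
den = 82.9292
Tf = 318.0768 K

318.0768 K


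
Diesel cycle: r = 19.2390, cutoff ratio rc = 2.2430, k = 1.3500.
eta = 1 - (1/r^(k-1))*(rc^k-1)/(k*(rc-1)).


r^(k-1) = 2.8149
rc^k = 2.9759
eta = 0.5817 = 58.1690%

58.1690%


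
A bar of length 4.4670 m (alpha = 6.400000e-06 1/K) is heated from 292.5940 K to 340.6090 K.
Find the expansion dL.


dT = 48.0150 K
dL = 6.400000e-06 * 4.4670 * 48.0150 = 0.001373 m
L_final = 4.468373 m

dL = 0.001373 m


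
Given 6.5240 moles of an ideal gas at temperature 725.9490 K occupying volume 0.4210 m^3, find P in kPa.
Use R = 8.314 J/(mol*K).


P = nRT/V = 6.5240 * 8.314 * 725.9490 / 0.4210
= 39375.8629 / 0.4210 = 93529.3655 Pa = 93.5294 kPa

93.5294 kPa


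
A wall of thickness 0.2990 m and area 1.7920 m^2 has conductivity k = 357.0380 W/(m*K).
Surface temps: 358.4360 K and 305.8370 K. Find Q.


dT = 52.5990 K
Q = 357.0380 * 1.7920 * 52.5990 / 0.2990 = 112553.4329 W

112553.4329 W


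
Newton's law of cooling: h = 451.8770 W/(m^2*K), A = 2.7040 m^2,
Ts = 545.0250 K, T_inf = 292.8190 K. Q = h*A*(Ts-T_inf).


dT = 252.2060 K
Q = 451.8770 * 2.7040 * 252.2060 = 308164.3092 W

308164.3092 W


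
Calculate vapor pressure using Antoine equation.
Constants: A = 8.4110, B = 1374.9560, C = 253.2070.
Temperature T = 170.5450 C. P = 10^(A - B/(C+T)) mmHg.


C+T = 423.7520
B/(C+T) = 3.2447
log10(P) = 8.4110 - 3.2447 = 5.1663
P = 10^5.1663 = 146649.7716 mmHg

146649.7716 mmHg


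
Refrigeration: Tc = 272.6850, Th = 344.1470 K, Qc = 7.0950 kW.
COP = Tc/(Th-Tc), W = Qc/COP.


COP = 272.6850 / 71.4620 = 3.8158
W = 7.0950 / 3.8158 = 1.8594 kW

COP = 3.8158, W = 1.8594 kW


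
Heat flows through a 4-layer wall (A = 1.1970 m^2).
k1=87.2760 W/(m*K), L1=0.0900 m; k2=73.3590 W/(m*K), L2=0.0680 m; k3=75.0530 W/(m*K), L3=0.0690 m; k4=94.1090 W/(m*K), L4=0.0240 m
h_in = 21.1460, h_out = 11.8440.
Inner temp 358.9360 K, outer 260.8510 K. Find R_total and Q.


R_conv_in = 1/(21.1460*1.1970) = 0.0395
R_1 = 0.0900/(87.2760*1.1970) = 0.0009
R_2 = 0.0680/(73.3590*1.1970) = 0.0008
R_3 = 0.0690/(75.0530*1.1970) = 0.0008
R_4 = 0.0240/(94.1090*1.1970) = 0.0002
R_conv_out = 1/(11.8440*1.1970) = 0.0705
R_total = 0.1127 K/W
Q = 98.0850 / 0.1127 = 870.6303 W

R_total = 0.1127 K/W, Q = 870.6303 W


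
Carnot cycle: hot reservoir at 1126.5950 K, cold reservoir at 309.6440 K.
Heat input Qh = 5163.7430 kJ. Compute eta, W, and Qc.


eta = 1 - 309.6440/1126.5950 = 0.7252
W = 0.7252 * 5163.7430 = 3744.4912 kJ
Qc = 5163.7430 - 3744.4912 = 1419.2518 kJ

eta = 72.5151%, W = 3744.4912 kJ, Qc = 1419.2518 kJ


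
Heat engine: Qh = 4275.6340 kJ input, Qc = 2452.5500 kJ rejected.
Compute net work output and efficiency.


W = 4275.6340 - 2452.5500 = 1823.0840 kJ
eta = 1823.0840 / 4275.6340 = 0.4264 = 42.6389%

W = 1823.0840 kJ, eta = 42.6389%


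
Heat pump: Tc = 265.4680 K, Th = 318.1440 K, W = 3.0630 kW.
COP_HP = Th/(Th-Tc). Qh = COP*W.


COP = 318.1440 / 52.6760 = 6.0396
Qh = 6.0396 * 3.0630 = 18.4994 kW

COP = 6.0396, Qh = 18.4994 kW


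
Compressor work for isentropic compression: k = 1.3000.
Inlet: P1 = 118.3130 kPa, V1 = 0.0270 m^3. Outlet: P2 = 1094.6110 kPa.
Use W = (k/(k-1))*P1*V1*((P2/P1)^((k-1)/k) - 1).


(k-1)/k = 0.2308
(P2/P1)^exp = 1.6710
W = 4.3333 * 118.3130 * 0.0270 * (1.6710 - 1) = 9.2884 kJ

9.2884 kJ


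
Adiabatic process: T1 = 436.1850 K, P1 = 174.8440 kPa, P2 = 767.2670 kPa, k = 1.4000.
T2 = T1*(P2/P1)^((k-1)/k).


(k-1)/k = 0.2857
(P2/P1)^exp = 1.5259
T2 = 436.1850 * 1.5259 = 665.5548 K

665.5548 K


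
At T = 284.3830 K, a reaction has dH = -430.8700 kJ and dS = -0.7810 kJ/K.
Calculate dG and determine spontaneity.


T*dS = 284.3830 * -0.7810 = -222.1031 kJ
dG = -430.8700 + 222.1031 = -208.7669 kJ (spontaneous)

dG = -208.7669 kJ, spontaneous


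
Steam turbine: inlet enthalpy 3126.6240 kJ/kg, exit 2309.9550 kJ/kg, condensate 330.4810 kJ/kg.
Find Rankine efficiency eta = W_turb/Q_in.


W = 816.6690 kJ/kg
Q_in = 2796.1430 kJ/kg
eta = 0.2921 = 29.2070%

eta = 29.2070%


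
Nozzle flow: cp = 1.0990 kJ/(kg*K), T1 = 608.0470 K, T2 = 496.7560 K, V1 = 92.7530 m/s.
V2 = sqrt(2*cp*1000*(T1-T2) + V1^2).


dT = 111.2910 K
2*cp*1000*dT = 244617.6180
V1^2 = 8603.1190
V2 = sqrt(253220.7370) = 503.2104 m/s

503.2104 m/s


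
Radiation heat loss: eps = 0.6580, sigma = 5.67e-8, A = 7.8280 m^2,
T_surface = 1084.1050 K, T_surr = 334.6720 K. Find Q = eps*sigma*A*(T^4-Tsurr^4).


T^4 = 1.3813e+12
Tsurr^4 = 1.2545e+10
Q = 0.6580 * 5.67e-8 * 7.8280 * 1.3687e+12 = 399744.7597 W

399744.7597 W


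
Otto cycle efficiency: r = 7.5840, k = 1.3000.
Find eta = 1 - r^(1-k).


r^(k-1) = 1.8364
eta = 1 - 1/1.8364 = 0.4555 = 45.5459%

45.5459%


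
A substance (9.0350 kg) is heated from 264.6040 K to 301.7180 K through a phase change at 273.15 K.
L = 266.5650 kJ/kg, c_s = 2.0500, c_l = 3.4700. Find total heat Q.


Q1 (sensible, solid) = 9.0350 * 2.0500 * 8.5460 = 158.2869 kJ
Q2 (latent) = 9.0350 * 266.5650 = 2408.4148 kJ
Q3 (sensible, liquid) = 9.0350 * 3.4700 * 28.5680 = 895.6482 kJ
Q_total = 3462.3499 kJ

3462.3499 kJ


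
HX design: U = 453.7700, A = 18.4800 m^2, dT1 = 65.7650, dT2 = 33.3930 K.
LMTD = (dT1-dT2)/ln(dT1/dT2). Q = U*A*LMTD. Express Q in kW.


LMTD = 47.7645 K
Q = 453.7700 * 18.4800 * 47.7645 = 400537.5241 W = 400.5375 kW

400.5375 kW


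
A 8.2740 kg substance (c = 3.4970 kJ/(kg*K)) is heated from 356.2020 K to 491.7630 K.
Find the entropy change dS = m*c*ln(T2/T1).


T2/T1 = 1.3806
ln(T2/T1) = 0.3225
dS = 8.2740 * 3.4970 * 0.3225 = 9.3312 kJ/K

9.3312 kJ/K


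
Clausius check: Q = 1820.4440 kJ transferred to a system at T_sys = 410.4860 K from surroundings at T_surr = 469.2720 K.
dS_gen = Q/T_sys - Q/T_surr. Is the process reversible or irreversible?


dS_sys = 1820.4440/410.4860 = 4.4349 kJ/K
dS_surr = -1820.4440/469.2720 = -3.8793 kJ/K
dS_gen = 4.4349 - 3.8793 = 0.5556 kJ/K (irreversible)

dS_gen = 0.5556 kJ/K, irreversible


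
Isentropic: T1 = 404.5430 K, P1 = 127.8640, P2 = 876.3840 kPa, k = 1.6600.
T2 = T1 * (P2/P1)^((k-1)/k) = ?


(k-1)/k = 0.3976
(P2/P1)^exp = 2.1496
T2 = 404.5430 * 2.1496 = 869.6186 K

869.6186 K


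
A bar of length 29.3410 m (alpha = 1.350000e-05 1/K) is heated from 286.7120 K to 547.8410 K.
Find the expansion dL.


dT = 261.1290 K
dL = 1.350000e-05 * 29.3410 * 261.1290 = 0.103434 m
L_final = 29.444434 m

dL = 0.103434 m


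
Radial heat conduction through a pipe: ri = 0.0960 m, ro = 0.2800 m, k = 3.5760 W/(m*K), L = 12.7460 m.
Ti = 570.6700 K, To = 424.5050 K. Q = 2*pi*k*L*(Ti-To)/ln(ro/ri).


dT = 146.1650 K
ln(ro/ri) = 1.0704
Q = 2*pi*3.5760*12.7460*146.1650 / 1.0704 = 39104.9542 W

39104.9542 W


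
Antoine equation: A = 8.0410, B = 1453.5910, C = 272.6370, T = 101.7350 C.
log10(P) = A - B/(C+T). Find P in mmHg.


C+T = 374.3720
B/(C+T) = 3.8827
log10(P) = 8.0410 - 3.8827 = 4.1583
P = 10^4.1583 = 14396.4373 mmHg

14396.4373 mmHg


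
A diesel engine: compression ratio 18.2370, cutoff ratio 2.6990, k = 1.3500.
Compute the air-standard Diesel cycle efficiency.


r^(k-1) = 2.7627
rc^k = 3.8205
eta = 0.5549 = 55.4887%

55.4887%


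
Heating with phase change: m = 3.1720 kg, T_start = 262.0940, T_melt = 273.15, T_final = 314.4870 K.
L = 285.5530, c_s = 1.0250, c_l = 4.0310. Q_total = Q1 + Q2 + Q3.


Q1 (sensible, solid) = 3.1720 * 1.0250 * 11.0560 = 35.9464 kJ
Q2 (latent) = 3.1720 * 285.5530 = 905.7741 kJ
Q3 (sensible, liquid) = 3.1720 * 4.0310 * 41.3370 = 528.5486 kJ
Q_total = 1470.2691 kJ

1470.2691 kJ


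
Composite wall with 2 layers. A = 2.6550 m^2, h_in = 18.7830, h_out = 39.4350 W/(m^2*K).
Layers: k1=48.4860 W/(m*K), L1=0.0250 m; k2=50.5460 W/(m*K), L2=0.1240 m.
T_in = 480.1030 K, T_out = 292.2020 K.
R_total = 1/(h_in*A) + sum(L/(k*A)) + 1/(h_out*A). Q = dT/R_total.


R_conv_in = 1/(18.7830*2.6550) = 0.0201
R_1 = 0.0250/(48.4860*2.6550) = 0.0002
R_2 = 0.1240/(50.5460*2.6550) = 0.0009
R_conv_out = 1/(39.4350*2.6550) = 0.0096
R_total = 0.0307 K/W
Q = 187.9010 / 0.0307 = 6116.1911 W

R_total = 0.0307 K/W, Q = 6116.1911 W


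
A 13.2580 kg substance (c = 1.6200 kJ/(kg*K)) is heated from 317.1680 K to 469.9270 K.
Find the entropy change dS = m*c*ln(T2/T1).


T2/T1 = 1.4816
ln(T2/T1) = 0.3931
dS = 13.2580 * 1.6200 * 0.3931 = 8.4440 kJ/K

8.4440 kJ/K


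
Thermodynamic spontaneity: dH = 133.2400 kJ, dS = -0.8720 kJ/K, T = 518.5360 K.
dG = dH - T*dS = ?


T*dS = 518.5360 * -0.8720 = -452.1634 kJ
dG = 133.2400 + 452.1634 = 585.4034 kJ (non-spontaneous)

dG = 585.4034 kJ, non-spontaneous


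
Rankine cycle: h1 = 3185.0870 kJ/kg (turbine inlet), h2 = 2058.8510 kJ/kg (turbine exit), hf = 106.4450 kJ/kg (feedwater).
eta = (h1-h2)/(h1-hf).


W = 1126.2360 kJ/kg
Q_in = 3078.6420 kJ/kg
eta = 0.3658 = 36.5822%

eta = 36.5822%


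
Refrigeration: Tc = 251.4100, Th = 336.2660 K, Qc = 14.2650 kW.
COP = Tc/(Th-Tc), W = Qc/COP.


COP = 251.4100 / 84.8560 = 2.9628
W = 14.2650 / 2.9628 = 4.8147 kW

COP = 2.9628, W = 4.8147 kW


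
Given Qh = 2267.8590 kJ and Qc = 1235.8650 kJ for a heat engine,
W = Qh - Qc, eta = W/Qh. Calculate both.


W = 2267.8590 - 1235.8650 = 1031.9940 kJ
eta = 1031.9940 / 2267.8590 = 0.4551 = 45.5052%

W = 1031.9940 kJ, eta = 45.5052%


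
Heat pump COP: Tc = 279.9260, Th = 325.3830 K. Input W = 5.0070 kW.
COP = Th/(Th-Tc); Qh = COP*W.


COP = 325.3830 / 45.4570 = 7.1580
Qh = 7.1580 * 5.0070 = 35.8403 kW

COP = 7.1580, Qh = 35.8403 kW


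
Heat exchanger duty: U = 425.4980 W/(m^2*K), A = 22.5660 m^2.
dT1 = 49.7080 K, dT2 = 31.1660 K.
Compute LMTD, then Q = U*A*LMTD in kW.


LMTD = 39.7183 K
Q = 425.4980 * 22.5660 * 39.7183 = 381366.3444 W = 381.3663 kW

381.3663 kW


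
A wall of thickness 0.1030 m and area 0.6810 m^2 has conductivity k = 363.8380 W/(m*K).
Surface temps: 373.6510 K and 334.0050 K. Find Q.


dT = 39.6460 K
Q = 363.8380 * 0.6810 * 39.6460 / 0.1030 = 95371.2159 W

95371.2159 W


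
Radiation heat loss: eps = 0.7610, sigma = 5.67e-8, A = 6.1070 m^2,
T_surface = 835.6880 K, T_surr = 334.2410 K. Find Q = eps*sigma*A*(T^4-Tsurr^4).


T^4 = 4.8773e+11
Tsurr^4 = 1.2481e+10
Q = 0.7610 * 5.67e-8 * 6.1070 * 4.7525e+11 = 125231.6906 W

125231.6906 W


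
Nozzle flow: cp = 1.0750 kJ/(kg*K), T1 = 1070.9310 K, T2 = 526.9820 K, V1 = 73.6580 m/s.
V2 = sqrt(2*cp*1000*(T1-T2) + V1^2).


dT = 543.9490 K
2*cp*1000*dT = 1169490.3500
V1^2 = 5425.5010
V2 = sqrt(1174915.8510) = 1083.9354 m/s

1083.9354 m/s


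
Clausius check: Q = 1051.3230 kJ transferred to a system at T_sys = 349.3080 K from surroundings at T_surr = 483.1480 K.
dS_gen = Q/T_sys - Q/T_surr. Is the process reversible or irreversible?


dS_sys = 1051.3230/349.3080 = 3.0097 kJ/K
dS_surr = -1051.3230/483.1480 = -2.1760 kJ/K
dS_gen = 3.0097 - 2.1760 = 0.8337 kJ/K (irreversible)

dS_gen = 0.8337 kJ/K, irreversible


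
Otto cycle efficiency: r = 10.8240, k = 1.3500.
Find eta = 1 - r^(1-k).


r^(k-1) = 2.3016
eta = 1 - 1/2.3016 = 0.5655 = 56.5526%

56.5526%


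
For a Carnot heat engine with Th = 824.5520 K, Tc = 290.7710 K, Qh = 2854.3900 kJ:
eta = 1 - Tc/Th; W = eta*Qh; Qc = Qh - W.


eta = 1 - 290.7710/824.5520 = 0.6474
W = 0.6474 * 2854.3900 = 1847.8145 kJ
Qc = 2854.3900 - 1847.8145 = 1006.5755 kJ

eta = 64.7359%, W = 1847.8145 kJ, Qc = 1006.5755 kJ


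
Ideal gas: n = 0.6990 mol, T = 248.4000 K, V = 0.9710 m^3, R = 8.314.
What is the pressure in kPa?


P = nRT/V = 0.6990 * 8.314 * 248.4000 / 0.9710
= 1443.5731 / 0.9710 = 1486.6870 Pa = 1.4867 kPa

1.4867 kPa


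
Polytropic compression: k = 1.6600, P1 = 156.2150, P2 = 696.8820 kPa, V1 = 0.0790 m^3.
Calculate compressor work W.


(k-1)/k = 0.3976
(P2/P1)^exp = 1.8122
W = 2.5152 * 156.2150 * 0.0790 * (1.8122 - 1) = 25.2107 kJ

25.2107 kJ


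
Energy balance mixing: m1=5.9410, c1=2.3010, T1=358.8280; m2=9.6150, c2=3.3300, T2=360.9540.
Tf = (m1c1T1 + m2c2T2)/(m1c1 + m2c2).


num = 16462.2724
den = 45.6882
Tf = 360.3179 K

360.3179 K


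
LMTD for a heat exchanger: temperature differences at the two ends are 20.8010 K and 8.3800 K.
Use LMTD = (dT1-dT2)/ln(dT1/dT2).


dT1/dT2 = 2.4822
ln(dT1/dT2) = 0.9092
LMTD = 12.4210 / 0.9092 = 13.6622 K

13.6622 K


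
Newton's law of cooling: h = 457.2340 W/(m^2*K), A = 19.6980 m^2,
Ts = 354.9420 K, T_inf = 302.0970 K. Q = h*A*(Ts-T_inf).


dT = 52.8450 K
Q = 457.2340 * 19.6980 * 52.8450 = 475953.5303 W

475953.5303 W


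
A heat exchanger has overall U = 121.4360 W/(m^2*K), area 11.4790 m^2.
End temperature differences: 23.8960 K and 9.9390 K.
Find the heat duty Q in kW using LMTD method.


LMTD = 15.9100 K
Q = 121.4360 * 11.4790 * 15.9100 = 22178.0241 W = 22.1780 kW

22.1780 kW


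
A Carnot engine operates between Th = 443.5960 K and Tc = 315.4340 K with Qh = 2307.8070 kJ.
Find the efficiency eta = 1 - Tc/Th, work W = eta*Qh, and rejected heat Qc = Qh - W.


eta = 1 - 315.4340/443.5960 = 0.2889
W = 0.2889 * 2307.8070 = 666.7625 kJ
Qc = 2307.8070 - 666.7625 = 1641.0445 kJ

eta = 28.8916%, W = 666.7625 kJ, Qc = 1641.0445 kJ


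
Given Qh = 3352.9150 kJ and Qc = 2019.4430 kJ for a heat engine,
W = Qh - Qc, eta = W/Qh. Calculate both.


W = 3352.9150 - 2019.4430 = 1333.4720 kJ
eta = 1333.4720 / 3352.9150 = 0.3977 = 39.7705%

W = 1333.4720 kJ, eta = 39.7705%


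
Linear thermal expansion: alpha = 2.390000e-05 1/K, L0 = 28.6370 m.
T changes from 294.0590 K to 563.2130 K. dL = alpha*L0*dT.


dT = 269.1540 K
dL = 2.390000e-05 * 28.6370 * 269.1540 = 0.184216 m
L_final = 28.821216 m

dL = 0.184216 m


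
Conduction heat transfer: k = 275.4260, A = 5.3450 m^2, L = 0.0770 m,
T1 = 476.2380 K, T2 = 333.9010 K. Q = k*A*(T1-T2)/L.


dT = 142.3370 K
Q = 275.4260 * 5.3450 * 142.3370 / 0.0770 = 2721320.7137 W

2721320.7137 W


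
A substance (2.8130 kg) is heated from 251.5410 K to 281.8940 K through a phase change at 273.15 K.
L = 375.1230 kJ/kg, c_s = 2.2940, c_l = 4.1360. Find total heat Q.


Q1 (sensible, solid) = 2.8130 * 2.2940 * 21.6090 = 139.4434 kJ
Q2 (latent) = 2.8130 * 375.1230 = 1055.2210 kJ
Q3 (sensible, liquid) = 2.8130 * 4.1360 * 8.7440 = 101.7327 kJ
Q_total = 1296.3970 kJ

1296.3970 kJ


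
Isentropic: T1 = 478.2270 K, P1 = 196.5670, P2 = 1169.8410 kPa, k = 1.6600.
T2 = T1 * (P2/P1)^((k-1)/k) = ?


(k-1)/k = 0.3976
(P2/P1)^exp = 2.0323
T2 = 478.2270 * 2.0323 = 971.8831 K

971.8831 K


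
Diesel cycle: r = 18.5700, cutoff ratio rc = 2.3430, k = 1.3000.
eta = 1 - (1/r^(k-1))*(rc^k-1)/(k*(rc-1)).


r^(k-1) = 2.4024
rc^k = 3.0249
eta = 0.5172 = 51.7241%

51.7241%


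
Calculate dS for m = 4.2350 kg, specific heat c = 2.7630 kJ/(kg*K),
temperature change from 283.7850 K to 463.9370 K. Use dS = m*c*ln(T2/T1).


T2/T1 = 1.6348
ln(T2/T1) = 0.4915
dS = 4.2350 * 2.7630 * 0.4915 = 5.7516 kJ/K

5.7516 kJ/K


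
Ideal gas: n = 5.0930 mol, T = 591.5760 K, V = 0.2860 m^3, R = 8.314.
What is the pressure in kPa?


P = nRT/V = 5.0930 * 8.314 * 591.5760 / 0.2860
= 25049.2221 / 0.2860 = 87584.6925 Pa = 87.5847 kPa

87.5847 kPa


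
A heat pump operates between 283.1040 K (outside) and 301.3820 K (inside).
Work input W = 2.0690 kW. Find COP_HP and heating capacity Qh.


COP = 301.3820 / 18.2780 = 16.4888
Qh = 16.4888 * 2.0690 = 34.1153 kW

COP = 16.4888, Qh = 34.1153 kW


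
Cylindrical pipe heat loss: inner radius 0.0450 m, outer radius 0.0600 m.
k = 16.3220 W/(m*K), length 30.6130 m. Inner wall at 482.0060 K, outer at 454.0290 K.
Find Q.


dT = 27.9770 K
ln(ro/ri) = 0.2877
Q = 2*pi*16.3220*30.6130*27.9770 / 0.2877 = 305314.5332 W

305314.5332 W


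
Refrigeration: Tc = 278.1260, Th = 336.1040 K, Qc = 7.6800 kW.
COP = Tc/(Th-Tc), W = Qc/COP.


COP = 278.1260 / 57.9780 = 4.7971
W = 7.6800 / 4.7971 = 1.6010 kW

COP = 4.7971, W = 1.6010 kW


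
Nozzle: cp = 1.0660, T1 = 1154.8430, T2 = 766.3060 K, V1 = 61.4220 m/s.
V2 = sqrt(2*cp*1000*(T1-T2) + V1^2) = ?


dT = 388.5370 K
2*cp*1000*dT = 828360.8840
V1^2 = 3772.6621
V2 = sqrt(832133.5461) = 912.2135 m/s

912.2135 m/s


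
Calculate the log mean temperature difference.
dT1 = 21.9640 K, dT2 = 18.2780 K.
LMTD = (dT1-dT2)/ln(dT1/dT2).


dT1/dT2 = 1.2017
ln(dT1/dT2) = 0.1837
LMTD = 3.6860 / 0.1837 = 20.0646 K

20.0646 K
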